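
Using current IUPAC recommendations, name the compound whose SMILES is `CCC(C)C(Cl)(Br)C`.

The longest carbon chain is 5 atoms: the parent is pentane.
Number the chain so that the substituent locant set {2,2,3} is lower than {3,4,4} at the first point of difference.
This places a bromo group at C-2; a chloro group at C-2; a methyl group at C-3.
Substituent prefixes are cited in alphabetical order (multiplying prefixes like di-/tri- are ignored for ordering).
The name is 2-bromo-2-chloro-3-methylpentane.

2-bromo-2-chloro-3-methylpentane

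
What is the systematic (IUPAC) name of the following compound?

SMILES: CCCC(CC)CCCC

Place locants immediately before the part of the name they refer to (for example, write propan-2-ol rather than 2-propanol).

The longest carbon chain is 8 atoms: the parent is octane.
The numbering direction is chosen so that the substituent locant set {4} is lower than {5} at the first point of difference.
With this numbering: an ethyl group at C-4.
Putting it together: 4-ethyloctane.

4-ethyloctane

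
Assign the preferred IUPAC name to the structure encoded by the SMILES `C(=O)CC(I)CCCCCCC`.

Counting along the main chain through the –CHO group gives 10 carbons: the parent is decane.
An aldehyde (terminal –CHO) is the principal characteristic group, giving the suffix -al.
The numbering direction is chosen so that the aldehyde carbon is C-1 by definition.
That gives an iodo group at C-3.
The name is 3-iododecanal.

3-iododecanal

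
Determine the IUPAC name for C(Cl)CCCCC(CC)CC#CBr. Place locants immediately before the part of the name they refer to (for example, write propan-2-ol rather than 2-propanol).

Counting along the main chain through the multiple bond gives 9 carbons: the parent is nonane.
There is one C≡C triple bond, indicated by the ending -yne.
The numbering direction is chosen so that numbering from this end puts the triple bond at C-1 rather than C-8.
This places the triple bond between C-1 and C-2; a bromo group at C-1; a chloro group at C-9; an ethyl group at C-4.
Substituent prefixes are cited in alphabetical order (multiplying prefixes like di-/tri- are ignored for ordering).
The name is 1-bromo-9-chloro-4-ethylnon-1-yne.

1-bromo-9-chloro-4-ethylnon-1-yne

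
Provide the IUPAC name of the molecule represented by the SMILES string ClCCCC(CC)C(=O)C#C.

Counting along the main chain through the carbonyl and the multiple bond gives 7 carbons: the parent is heptane.
The highest-priority functional group is a ketone (C=O on an internal carbon), so the name ends in -one.
The chain contains a C≡C triple bond, so the unsaturation ending is -yne.
Number the chain so that numbering from this end puts the carbonyl group at C-3 rather than C-5.
This places the carbonyl at C-3; the triple bond between C-1 and C-2; a chloro group at C-7; an ethyl group at C-4.
The substituents are ordered alphabetically, ignoring any di-/tri- multipliers.
Assembling the pieces gives 7-chloro-4-ethylhept-1-yn-3-one.

7-chloro-4-ethylhept-1-yn-3-one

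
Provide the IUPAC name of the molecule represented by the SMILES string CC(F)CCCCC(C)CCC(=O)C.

10-fluoro-5-methylundecan-2-one

The longest chain bearing the carbonyl is 11 carbons long (undecane).
The principal characteristic group is a ketone (C=O on an internal carbon), named with the suffix -one.
Number the chain so that numbering from this end puts the carbonyl group at C-2 rather than C-10.
That gives the carbonyl at C-2; a fluoro group at C-10; a methyl group at C-5.
Substituent prefixes are cited in alphabetical order (multiplying prefixes like di-/tri- are ignored for ordering).
The name is 10-fluoro-5-methylundecan-2-one.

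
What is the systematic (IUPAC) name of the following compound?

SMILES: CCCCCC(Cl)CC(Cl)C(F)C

3,5-dichloro-2-fluorodecane

The parent chain contains 10 carbons (decane).
The numbering direction is chosen so that the substituent locant set {2,3,5} is lower than {6,8,9} at the first point of difference.
With this numbering: chloro groups at C-3 and C-5; a fluoro group at C-2.
The substituents are ordered alphabetically, ignoring any di-/tri- multipliers.
Putting it together: 3,5-dichloro-2-fluorodecane.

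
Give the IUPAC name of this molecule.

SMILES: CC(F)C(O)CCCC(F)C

The longest chain bearing the –OH group is 8 carbons long (octane).
An alcohol (–OH) is the principal characteristic group, giving the suffix -ol.
Number the chain so that numbering from this end puts the hydroxyl group at C-3 rather than C-6.
That gives the hydroxyl at C-3; fluoro groups at C-2 and C-7.
Assembling the pieces gives 2,7-difluorooctan-3-ol.

2,7-difluorooctan-3-ol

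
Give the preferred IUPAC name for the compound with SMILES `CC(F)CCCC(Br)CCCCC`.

The parent chain contains 11 carbons (undecane).
Choose the numbering such that the substituent locant set {2,6} is lower than {6,10} at the first point of difference.
That gives a bromo group at C-6; a fluoro group at C-2.
The substituents are ordered alphabetically, ignoring any di-/tri- multipliers.
The name is 6-bromo-2-fluoroundecane.

6-bromo-2-fluoroundecane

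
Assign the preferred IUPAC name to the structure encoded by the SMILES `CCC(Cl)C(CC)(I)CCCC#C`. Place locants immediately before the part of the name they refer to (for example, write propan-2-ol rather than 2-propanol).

7-chloro-6-ethyl-6-iodonon-1-yne

The longest chain bearing the multiple bond is 9 carbons long (nonane).
The chain contains a C≡C triple bond, so the unsaturation ending is -yne.
Number the chain so that numbering from this end puts the triple bond at C-1 rather than C-8.
With this numbering: the triple bond between C-1 and C-2; a chloro group at C-7; an ethyl group at C-6; an iodo group at C-6.
Substituent prefixes are cited in alphabetical order (multiplying prefixes like di-/tri- are ignored for ordering).
Putting it together: 7-chloro-6-ethyl-6-iodonon-1-yne.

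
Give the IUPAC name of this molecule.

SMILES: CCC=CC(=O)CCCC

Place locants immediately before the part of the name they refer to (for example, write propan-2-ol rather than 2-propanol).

The longest chain bearing the carbonyl and the multiple bond is 9 carbons long (nonane).
The highest-priority functional group is a ketone (C=O on an internal carbon), so the name ends in -one.
The chain contains a C=C double bond, so the unsaturation ending is -ene.
Choose the numbering such that numbering from this end puts the double bond at C-3 rather than C-6.
With this numbering: the carbonyl at C-5; the double bond between C-3 and C-4.
Assembling the pieces gives non-3-en-5-one.

non-3-en-5-one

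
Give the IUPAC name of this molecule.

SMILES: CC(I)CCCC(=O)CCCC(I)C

The longest carbon chain that includes the carbonyl has 11 carbons, so the parent hydride is undecane.
The highest-priority functional group is a ketone (C=O on an internal carbon), so the name ends in -one.
Both numbering directions give the same locant set; either may be used.
This places the carbonyl at C-6; iodo groups at C-2 and C-10.
The name is 2,10-diiodoundecan-6-one.

2,10-diiodoundecan-6-one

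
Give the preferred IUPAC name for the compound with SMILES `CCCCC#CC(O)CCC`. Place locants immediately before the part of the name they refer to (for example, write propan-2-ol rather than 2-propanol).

dec-5-yn-4-ol

The longest chain bearing the –OH group and the multiple bond is 10 carbons long (decane).
An alcohol (–OH) is the principal characteristic group, giving the suffix -ol.
The chain contains a C≡C triple bond, so the unsaturation ending is -yne.
The numbering direction is chosen so that numbering from this end puts the hydroxyl group at C-4 rather than C-7.
That gives the hydroxyl at C-4; the triple bond between C-5 and C-6.
Putting it together: dec-5-yn-4-ol.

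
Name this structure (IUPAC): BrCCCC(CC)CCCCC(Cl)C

The longest carbon chain is 10 atoms: the parent is decane.
The numbering direction is chosen so that the substituent locant set {1,4,9} is lower than {2,7,10} at the first point of difference.
With this numbering: a bromo group at C-1; a chloro group at C-9; an ethyl group at C-4.
The substituents are ordered alphabetically, ignoring any di-/tri- multipliers.
The name is 1-bromo-9-chloro-4-ethyldecane.

1-bromo-9-chloro-4-ethyldecane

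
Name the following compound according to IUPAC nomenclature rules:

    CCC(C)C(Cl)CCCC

The longest carbon chain is 8 atoms: the parent is octane.
The numbering direction is chosen so that the substituent locant set {3,4} is lower than {5,6} at the first point of difference.
That gives a chloro group at C-4; a methyl group at C-3.
Substituent prefixes are cited in alphabetical order (multiplying prefixes like di-/tri- are ignored for ordering).
Assembling the pieces gives 4-chloro-3-methyloctane.

4-chloro-3-methyloctane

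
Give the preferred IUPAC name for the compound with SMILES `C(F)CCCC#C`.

The longest carbon chain that includes the multiple bond has 6 carbons, so the parent hydride is hexane.
There is one C≡C triple bond, indicated by the ending -yne.
The numbering direction is chosen so that numbering from this end puts the triple bond at C-1 rather than C-5.
This places the triple bond between C-1 and C-2; a fluoro group at C-6.
Assembling the pieces gives 6-fluorohex-1-yne.

6-fluorohex-1-yne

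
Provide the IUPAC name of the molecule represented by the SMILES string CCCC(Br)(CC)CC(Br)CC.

The longest carbon chain is 8 atoms: the parent is octane.
The numbering direction is chosen so that the substituent locant set {3,5,5} is lower than {4,4,6} at the first point of difference.
With this numbering: bromo groups at C-3 and C-5; an ethyl group at C-5.
Substituent prefixes are cited in alphabetical order (multiplying prefixes like di-/tri- are ignored for ordering).
The name is 3,5-dibromo-5-ethyloctane.

3,5-dibromo-5-ethyloctane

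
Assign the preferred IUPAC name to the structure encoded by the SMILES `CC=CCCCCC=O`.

oct-6-enal

The longest carbon chain that includes the –CHO group and the multiple bond has 8 carbons, so the parent hydride is octane.
The highest-priority functional group is an aldehyde (terminal –CHO), so the name ends in -al.
A C=C double bond in the chain gives the infix -ene-.
Number the chain so that the aldehyde carbon is C-1 by definition.
With this numbering: the double bond between C-6 and C-7.
Assembling the pieces gives oct-6-enal.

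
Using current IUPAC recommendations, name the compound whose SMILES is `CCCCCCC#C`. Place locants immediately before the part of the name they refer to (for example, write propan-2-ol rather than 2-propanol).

oct-1-yne

Counting along the main chain through the multiple bond gives 8 carbons: the parent is octane.
The chain contains a C≡C triple bond, so the unsaturation ending is -yne.
Number the chain so that numbering from this end puts the triple bond at C-1 rather than C-7.
With this numbering: the triple bond between C-1 and C-2.
The name is oct-1-yne.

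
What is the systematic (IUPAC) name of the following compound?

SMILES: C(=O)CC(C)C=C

3-methylpent-4-enal

The longest chain bearing the –CHO group and the multiple bond is 5 carbons long (pentane).
The principal characteristic group is an aldehyde (terminal –CHO), named with the suffix -al.
There is one C=C double bond, indicated by the ending -ene.
Choose the numbering such that the aldehyde carbon is C-1 by definition.
This places the double bond between C-4 and C-5; a methyl group at C-3.
The name is 3-methylpent-4-enal.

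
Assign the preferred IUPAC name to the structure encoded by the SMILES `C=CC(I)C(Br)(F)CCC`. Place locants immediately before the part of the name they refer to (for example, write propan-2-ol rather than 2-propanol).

4-bromo-4-fluoro-3-iodohept-1-ene

The longest chain bearing the multiple bond is 7 carbons long (heptane).
A C=C double bond in the chain gives the infix -ene-.
Choose the numbering such that numbering from this end puts the double bond at C-1 rather than C-6.
With this numbering: the double bond between C-1 and C-2; a bromo group at C-4; a fluoro group at C-4; an iodo group at C-3.
Prefixes are listed alphabetically: bromo, fluoro, iodo.
Assembling the pieces gives 4-bromo-4-fluoro-3-iodohept-1-ene.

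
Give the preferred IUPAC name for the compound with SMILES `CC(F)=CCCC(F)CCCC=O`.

5,9-difluorodec-8-enal

Counting along the main chain through the –CHO group and the multiple bond gives 10 carbons: the parent is decane.
An aldehyde (terminal –CHO) is the principal characteristic group, giving the suffix -al.
A C=C double bond in the chain gives the infix -ene-.
Number the chain so that the aldehyde carbon is C-1 by definition.
With this numbering: the double bond between C-8 and C-9; fluoro groups at C-5 and C-9.
Assembling the pieces gives 5,9-difluorodec-8-enal.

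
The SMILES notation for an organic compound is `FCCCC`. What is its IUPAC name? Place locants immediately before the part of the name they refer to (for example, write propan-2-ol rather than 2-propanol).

1-fluorobutane

The longest continuous carbon chain has 4 atoms, so the parent hydride is butane.
Choose the numbering such that the substituent locant set {1} is lower than {4} at the first point of difference.
That gives a fluoro group at C-1.
Putting it together: 1-fluorobutane.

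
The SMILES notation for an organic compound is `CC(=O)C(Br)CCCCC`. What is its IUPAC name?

The longest chain bearing the carbonyl is 8 carbons long (octane).
The highest-priority functional group is a ketone (C=O on an internal carbon), so the name ends in -one.
The numbering direction is chosen so that numbering from this end puts the carbonyl group at C-2 rather than C-7.
With this numbering: the carbonyl at C-2; a bromo group at C-3.
The name is 3-bromooctan-2-one.

3-bromooctan-2-one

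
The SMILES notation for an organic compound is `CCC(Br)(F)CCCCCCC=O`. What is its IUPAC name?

8-bromo-8-fluorodecanal

The longest carbon chain that includes the –CHO group has 10 carbons, so the parent hydride is decane.
An aldehyde (terminal –CHO) is the principal characteristic group, giving the suffix -al.
Number the chain so that the aldehyde carbon is C-1 by definition.
That gives a bromo group at C-8; a fluoro group at C-8.
Substituent prefixes are cited in alphabetical order (multiplying prefixes like di-/tri- are ignored for ordering).
Putting it together: 8-bromo-8-fluorodecanal.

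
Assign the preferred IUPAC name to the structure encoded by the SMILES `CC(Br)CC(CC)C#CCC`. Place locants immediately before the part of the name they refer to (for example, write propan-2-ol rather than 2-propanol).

7-bromo-5-ethyloct-3-yne

Counting along the main chain through the multiple bond gives 8 carbons: the parent is octane.
The chain contains a C≡C triple bond, so the unsaturation ending is -yne.
Choose the numbering such that numbering from this end puts the triple bond at C-3 rather than C-5.
This places the triple bond between C-3 and C-4; a bromo group at C-7; an ethyl group at C-5.
The substituents are ordered alphabetically, ignoring any di-/tri- multipliers.
The name is 7-bromo-5-ethyloct-3-yne.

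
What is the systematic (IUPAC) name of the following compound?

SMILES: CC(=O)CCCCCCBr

The longest carbon chain that includes the carbonyl has 8 carbons, so the parent hydride is octane.
The principal characteristic group is a ketone (C=O on an internal carbon), named with the suffix -one.
Number the chain so that numbering from this end puts the carbonyl group at C-2 rather than C-7.
With this numbering: the carbonyl at C-2; a bromo group at C-8.
The name is 8-bromooctan-2-one.

8-bromooctan-2-one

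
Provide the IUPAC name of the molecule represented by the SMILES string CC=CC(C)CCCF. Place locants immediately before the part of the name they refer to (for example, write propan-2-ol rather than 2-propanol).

The longest chain bearing the multiple bond is 7 carbons long (heptane).
There is one C=C double bond, indicated by the ending -ene.
The numbering direction is chosen so that numbering from this end puts the double bond at C-2 rather than C-5.
This places the double bond between C-2 and C-3; a fluoro group at C-7; a methyl group at C-4.
Substituent prefixes are cited in alphabetical order (multiplying prefixes like di-/tri- are ignored for ordering).
Putting it together: 7-fluoro-4-methylhept-2-ene.

7-fluoro-4-methylhept-2-ene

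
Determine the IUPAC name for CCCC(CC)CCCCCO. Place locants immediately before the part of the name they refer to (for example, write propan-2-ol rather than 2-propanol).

Counting along the main chain through the –OH group gives 9 carbons: the parent is nonane.
An alcohol (–OH) is the principal characteristic group, giving the suffix -ol.
Choose the numbering such that numbering from this end puts the hydroxyl group at C-1 rather than C-9.
That gives the hydroxyl at C-1; an ethyl group at C-6.
Assembling the pieces gives 6-ethylnonan-1-ol.

6-ethylnonan-1-ol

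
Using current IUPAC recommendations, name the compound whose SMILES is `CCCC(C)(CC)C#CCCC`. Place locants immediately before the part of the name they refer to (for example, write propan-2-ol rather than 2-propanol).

Counting along the main chain through the multiple bond gives 9 carbons: the parent is nonane.
A C≡C triple bond in the chain gives the infix -yne-.
The numbering direction is chosen so that numbering from this end puts the triple bond at C-4 rather than C-5.
That gives the triple bond between C-4 and C-5; an ethyl group at C-6; a methyl group at C-6.
Substituent prefixes are cited in alphabetical order (multiplying prefixes like di-/tri- are ignored for ordering).
Assembling the pieces gives 6-ethyl-6-methylnon-4-yne.

6-ethyl-6-methylnon-4-yne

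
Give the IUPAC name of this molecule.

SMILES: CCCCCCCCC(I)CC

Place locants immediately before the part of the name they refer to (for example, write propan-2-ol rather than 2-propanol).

3-iodoundecane

The parent chain contains 11 carbons (undecane).
Choose the numbering such that the substituent locant set {3} is lower than {9} at the first point of difference.
With this numbering: an iodo group at C-3.
Putting it together: 3-iodoundecane.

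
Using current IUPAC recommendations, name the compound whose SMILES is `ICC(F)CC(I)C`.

The longest continuous carbon chain has 5 atoms, so the parent hydride is pentane.
The numbering direction is chosen so that the substituent locant set {1,2,4} is lower than {2,4,5} at the first point of difference.
That gives a fluoro group at C-2; iodo groups at C-1 and C-4.
Substituent prefixes are cited in alphabetical order (multiplying prefixes like di-/tri- are ignored for ordering).
The name is 2-fluoro-1,4-diiodopentane.

2-fluoro-1,4-diiodopentane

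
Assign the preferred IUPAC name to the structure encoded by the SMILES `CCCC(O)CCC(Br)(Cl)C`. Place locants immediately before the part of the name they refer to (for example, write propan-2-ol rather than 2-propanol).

Counting along the main chain through the –OH group gives 8 carbons: the parent is octane.
The highest-priority functional group is an alcohol (–OH), so the name ends in -ol.
Number the chain so that numbering from this end puts the hydroxyl group at C-4 rather than C-5.
This places the hydroxyl at C-4; a bromo group at C-7; a chloro group at C-7.
Prefixes are listed alphabetically: bromo, chloro.
The name is 7-bromo-7-chlorooctan-4-ol.

7-bromo-7-chlorooctan-4-ol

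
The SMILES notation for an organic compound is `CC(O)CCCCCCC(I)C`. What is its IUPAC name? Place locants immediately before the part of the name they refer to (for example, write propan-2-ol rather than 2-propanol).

9-iododecan-2-ol

The longest chain bearing the –OH group is 10 carbons long (decane).
The highest-priority functional group is an alcohol (–OH), so the name ends in -ol.
The numbering direction is chosen so that numbering from this end puts the hydroxyl group at C-2 rather than C-9.
This places the hydroxyl at C-2; an iodo group at C-9.
Assembling the pieces gives 9-iododecan-2-ol.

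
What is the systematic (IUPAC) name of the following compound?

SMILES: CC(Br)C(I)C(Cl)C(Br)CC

The longest continuous carbon chain has 7 atoms, so the parent hydride is heptane.
Choose the numbering such that the substituent locant set {2,3,4,5} is lower than {3,4,5,6} at the first point of difference.
This places bromo groups at C-2 and C-5; a chloro group at C-4; an iodo group at C-3.
The substituents are ordered alphabetically, ignoring any di-/tri- multipliers.
Putting it together: 2,5-dibromo-4-chloro-3-iodoheptane.

2,5-dibromo-4-chloro-3-iodoheptane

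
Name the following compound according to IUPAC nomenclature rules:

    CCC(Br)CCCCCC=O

7-bromononanal

The longest chain bearing the –CHO group is 9 carbons long (nonane).
The principal characteristic group is an aldehyde (terminal –CHO), named with the suffix -al.
The numbering direction is chosen so that the aldehyde carbon is C-1 by definition.
With this numbering: a bromo group at C-7.
The name is 7-bromononanal.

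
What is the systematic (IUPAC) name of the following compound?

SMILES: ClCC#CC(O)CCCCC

Counting along the main chain through the –OH group and the multiple bond gives 9 carbons: the parent is nonane.
An alcohol (–OH) is the principal characteristic group, giving the suffix -ol.
There is one C≡C triple bond, indicated by the ending -yne.
Choose the numbering such that numbering from this end puts the hydroxyl group at C-4 rather than C-6.
That gives the hydroxyl at C-4; the triple bond between C-2 and C-3; a chloro group at C-1.
Assembling the pieces gives 1-chloronon-2-yn-4-ol.

1-chloronon-2-yn-4-ol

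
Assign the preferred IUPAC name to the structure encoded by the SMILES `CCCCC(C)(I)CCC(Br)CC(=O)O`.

The longest chain bearing the –COOH group is 10 carbons long (decane).
The highest-priority functional group is a carboxylic acid (terminal –COOH), so the name ends in -oic acid.
Choose the numbering such that the carboxylic acid carbon is C-1 by definition.
This places a bromo group at C-3; an iodo group at C-6; a methyl group at C-6.
Substituent prefixes are cited in alphabetical order (multiplying prefixes like di-/tri- are ignored for ordering).
The name is 3-bromo-6-iodo-6-methyldecanoic acid.

3-bromo-6-iodo-6-methyldecanoic acid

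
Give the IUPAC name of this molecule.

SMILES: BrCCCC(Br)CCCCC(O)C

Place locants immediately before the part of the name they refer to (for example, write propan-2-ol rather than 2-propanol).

The longest carbon chain that includes the –OH group has 10 carbons, so the parent hydride is decane.
An alcohol (–OH) is the principal characteristic group, giving the suffix -ol.
Number the chain so that numbering from this end puts the hydroxyl group at C-2 rather than C-9.
That gives the hydroxyl at C-2; bromo groups at C-7 and C-10.
The name is 7,10-dibromodecan-2-ol.

7,10-dibromodecan-2-ol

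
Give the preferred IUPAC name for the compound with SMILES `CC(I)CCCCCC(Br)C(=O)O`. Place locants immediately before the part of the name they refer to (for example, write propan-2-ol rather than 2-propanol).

2-bromo-8-iodononanoic acid

The longest chain bearing the –COOH group is 9 carbons long (nonane).
The highest-priority functional group is a carboxylic acid (terminal –COOH), so the name ends in -oic acid.
The numbering direction is chosen so that the carboxylic acid carbon is C-1 by definition.
That gives a bromo group at C-2; an iodo group at C-8.
Prefixes are listed alphabetically: bromo, iodo.
Assembling the pieces gives 2-bromo-8-iodononanoic acid.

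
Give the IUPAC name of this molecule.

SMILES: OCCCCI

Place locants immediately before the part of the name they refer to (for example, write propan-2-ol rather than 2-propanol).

4-iodobutan-1-ol

The longest carbon chain that includes the –OH group has 4 carbons, so the parent hydride is butane.
An alcohol (–OH) is the principal characteristic group, giving the suffix -ol.
Choose the numbering such that numbering from this end puts the hydroxyl group at C-1 rather than C-4.
That gives the hydroxyl at C-1; an iodo group at C-4.
The name is 4-iodobutan-1-ol.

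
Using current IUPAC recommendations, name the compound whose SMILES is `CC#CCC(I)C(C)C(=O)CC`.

5-iodo-4-methylnon-7-yn-3-one

The longest carbon chain that includes the carbonyl and the multiple bond has 9 carbons, so the parent hydride is nonane.
The highest-priority functional group is a ketone (C=O on an internal carbon), so the name ends in -one.
The chain contains a C≡C triple bond, so the unsaturation ending is -yne.
The numbering direction is chosen so that numbering from this end puts the carbonyl group at C-3 rather than C-7.
That gives the carbonyl at C-3; the triple bond between C-7 and C-8; an iodo group at C-5; a methyl group at C-4.
Prefixes are listed alphabetically: iodo, methyl.
Putting it together: 5-iodo-4-methylnon-7-yn-3-one.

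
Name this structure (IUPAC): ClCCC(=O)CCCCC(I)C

The longest carbon chain that includes the carbonyl has 9 carbons, so the parent hydride is nonane.
A ketone (C=O on an internal carbon) is the principal characteristic group, giving the suffix -one.
Choose the numbering such that numbering from this end puts the carbonyl group at C-3 rather than C-7.
This places the carbonyl at C-3; a chloro group at C-1; an iodo group at C-8.
Substituent prefixes are cited in alphabetical order (multiplying prefixes like di-/tri- are ignored for ordering).
The name is 1-chloro-8-iodononan-3-one.

1-chloro-8-iodononan-3-one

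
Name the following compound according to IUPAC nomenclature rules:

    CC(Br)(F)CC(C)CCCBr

1,6-dibromo-6-fluoro-4-methylheptane

The longest continuous carbon chain has 7 atoms, so the parent hydride is heptane.
Number the chain so that the substituent locant set {1,4,6,6} is lower than {2,2,4,7} at the first point of difference.
With this numbering: bromo groups at C-1 and C-6; a fluoro group at C-6; a methyl group at C-4.
The substituents are ordered alphabetically, ignoring any di-/tri- multipliers.
Putting it together: 1,6-dibromo-6-fluoro-4-methylheptane.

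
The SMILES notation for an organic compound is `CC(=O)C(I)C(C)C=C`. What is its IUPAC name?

The longest chain bearing the carbonyl and the multiple bond is 6 carbons long (hexane).
The principal characteristic group is a ketone (C=O on an internal carbon), named with the suffix -one.
A C=C double bond in the chain gives the infix -ene-.
Choose the numbering such that numbering from this end puts the carbonyl group at C-2 rather than C-5.
That gives the carbonyl at C-2; the double bond between C-5 and C-6; an iodo group at C-3; a methyl group at C-4.
The substituents are ordered alphabetically, ignoring any di-/tri- multipliers.
Assembling the pieces gives 3-iodo-4-methylhex-5-en-2-one.

3-iodo-4-methylhex-5-en-2-one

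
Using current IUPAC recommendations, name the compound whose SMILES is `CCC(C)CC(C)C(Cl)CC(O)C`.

The longest chain bearing the –OH group is 9 carbons long (nonane).
An alcohol (–OH) is the principal characteristic group, giving the suffix -ol.
Number the chain so that numbering from this end puts the hydroxyl group at C-2 rather than C-8.
With this numbering: the hydroxyl at C-2; a chloro group at C-4; methyl groups at C-5 and C-7.
The substituents are ordered alphabetically, ignoring any di-/tri- multipliers.
Assembling the pieces gives 4-chloro-5,7-dimethylnonan-2-ol.

4-chloro-5,7-dimethylnonan-2-ol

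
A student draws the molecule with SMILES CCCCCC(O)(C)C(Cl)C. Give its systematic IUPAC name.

The longest chain bearing the –OH group is 8 carbons long (octane).
The highest-priority functional group is an alcohol (–OH), so the name ends in -ol.
Number the chain so that numbering from this end puts the hydroxyl group at C-3 rather than C-6.
With this numbering: the hydroxyl at C-3; a chloro group at C-2; a methyl group at C-3.
Substituent prefixes are cited in alphabetical order (multiplying prefixes like di-/tri- are ignored for ordering).
Putting it together: 2-chloro-3-methyloctan-3-ol.

2-chloro-3-methyloctan-3-ol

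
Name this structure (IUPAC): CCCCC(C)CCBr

The parent chain contains 7 carbons (heptane).
Number the chain so that the substituent locant set {1,3} is lower than {5,7} at the first point of difference.
With this numbering: a bromo group at C-1; a methyl group at C-3.
Prefixes are listed alphabetically: bromo, methyl.
The name is 1-bromo-3-methylheptane.

1-bromo-3-methylheptane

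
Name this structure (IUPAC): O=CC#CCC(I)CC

The longest chain bearing the –CHO group and the multiple bond is 7 carbons long (heptane).
An aldehyde (terminal –CHO) is the principal characteristic group, giving the suffix -al.
A C≡C triple bond in the chain gives the infix -yne-.
The numbering direction is chosen so that the aldehyde carbon is C-1 by definition.
That gives the triple bond between C-2 and C-3; an iodo group at C-5.
The name is 5-iodohept-2-ynal.

5-iodohept-2-ynal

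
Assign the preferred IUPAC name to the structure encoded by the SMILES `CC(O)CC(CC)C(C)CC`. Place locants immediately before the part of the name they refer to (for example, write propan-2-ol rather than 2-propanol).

Counting along the main chain through the –OH group gives 7 carbons: the parent is heptane.
An alcohol (–OH) is the principal characteristic group, giving the suffix -ol.
The numbering direction is chosen so that numbering from this end puts the hydroxyl group at C-2 rather than C-6.
This places the hydroxyl at C-2; an ethyl group at C-4; a methyl group at C-5.
Prefixes are listed alphabetically: ethyl, methyl.
Assembling the pieces gives 4-ethyl-5-methylheptan-2-ol.

4-ethyl-5-methylheptan-2-ol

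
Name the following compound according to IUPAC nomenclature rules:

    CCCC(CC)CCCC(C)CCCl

The parent chain contains 10 carbons (decane).
Number the chain so that the substituent locant set {1,3,7} is lower than {4,8,10} at the first point of difference.
This places a chloro group at C-1; an ethyl group at C-7; a methyl group at C-3.
Substituent prefixes are cited in alphabetical order (multiplying prefixes like di-/tri- are ignored for ordering).
Assembling the pieces gives 1-chloro-7-ethyl-3-methyldecane.

1-chloro-7-ethyl-3-methyldecane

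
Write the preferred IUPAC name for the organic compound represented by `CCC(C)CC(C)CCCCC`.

The longest carbon chain is 10 atoms: the parent is decane.
Choose the numbering such that the substituent locant set {3,5} is lower than {6,8} at the first point of difference.
This places methyl groups at C-3 and C-5.
Assembling the pieces gives 3,5-dimethyldecane.

3,5-dimethyldecane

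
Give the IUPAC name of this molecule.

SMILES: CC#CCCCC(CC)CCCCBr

The longest chain bearing the multiple bond is 11 carbons long (undecane).
A C≡C triple bond in the chain gives the infix -yne-.
Choose the numbering such that numbering from this end puts the triple bond at C-2 rather than C-9.
With this numbering: the triple bond between C-2 and C-3; a bromo group at C-11; an ethyl group at C-7.
The substituents are ordered alphabetically, ignoring any di-/tri- multipliers.
Assembling the pieces gives 11-bromo-7-ethylundec-2-yne.

11-bromo-7-ethylundec-2-yne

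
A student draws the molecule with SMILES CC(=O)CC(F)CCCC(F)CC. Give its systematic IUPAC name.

4,8-difluorodecan-2-one

The longest chain bearing the carbonyl is 10 carbons long (decane).
A ketone (C=O on an internal carbon) is the principal characteristic group, giving the suffix -one.
Choose the numbering such that numbering from this end puts the carbonyl group at C-2 rather than C-9.
That gives the carbonyl at C-2; fluoro groups at C-4 and C-8.
The name is 4,8-difluorodecan-2-one.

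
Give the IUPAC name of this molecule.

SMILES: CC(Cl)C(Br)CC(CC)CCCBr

The parent chain contains 8 carbons (octane).
The numbering direction is chosen so that the substituent locant set {1,4,6,7} is lower than {2,3,5,8} at the first point of difference.
With this numbering: bromo groups at C-1 and C-6; a chloro group at C-7; an ethyl group at C-4.
The substituents are ordered alphabetically, ignoring any di-/tri- multipliers.
The name is 1,6-dibromo-7-chloro-4-ethyloctane.

1,6-dibromo-7-chloro-4-ethyloctane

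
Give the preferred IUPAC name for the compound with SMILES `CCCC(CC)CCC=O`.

The longest chain bearing the –CHO group is 7 carbons long (heptane).
The highest-priority functional group is an aldehyde (terminal –CHO), so the name ends in -al.
Choose the numbering such that the aldehyde carbon is C-1 by definition.
With this numbering: an ethyl group at C-4.
Putting it together: 4-ethylheptanal.

4-ethylheptanal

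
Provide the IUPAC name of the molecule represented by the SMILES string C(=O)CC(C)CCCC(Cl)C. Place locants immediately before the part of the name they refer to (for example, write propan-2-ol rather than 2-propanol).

The longest chain bearing the –CHO group is 8 carbons long (octane).
The principal characteristic group is an aldehyde (terminal –CHO), named with the suffix -al.
Choose the numbering such that the aldehyde carbon is C-1 by definition.
With this numbering: a chloro group at C-7; a methyl group at C-3.
Prefixes are listed alphabetically: chloro, methyl.
Assembling the pieces gives 7-chloro-3-methyloctanal.

7-chloro-3-methyloctanal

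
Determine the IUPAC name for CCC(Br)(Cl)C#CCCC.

The longest chain bearing the multiple bond is 8 carbons long (octane).
A C≡C triple bond in the chain gives the infix -yne-.
Choose the numbering such that the substituent locant set {3,3} is lower than {6,6} at the first point of difference.
That gives the triple bond between C-4 and C-5; a bromo group at C-3; a chloro group at C-3.
Prefixes are listed alphabetically: bromo, chloro.
The name is 3-bromo-3-chlorooct-4-yne.

3-bromo-3-chlorooct-4-yne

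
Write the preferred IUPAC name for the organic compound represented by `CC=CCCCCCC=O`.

non-7-enal

The longest carbon chain that includes the –CHO group and the multiple bond has 9 carbons, so the parent hydride is nonane.
The principal characteristic group is an aldehyde (terminal –CHO), named with the suffix -al.
There is one C=C double bond, indicated by the ending -ene.
Number the chain so that the aldehyde carbon is C-1 by definition.
That gives the double bond between C-7 and C-8.
Putting it together: non-7-enal.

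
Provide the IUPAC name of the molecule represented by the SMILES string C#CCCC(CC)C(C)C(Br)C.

Counting along the main chain through the multiple bond gives 8 carbons: the parent is octane.
The chain contains a C≡C triple bond, so the unsaturation ending is -yne.
Choose the numbering such that numbering from this end puts the triple bond at C-1 rather than C-7.
This places the triple bond between C-1 and C-2; a bromo group at C-7; an ethyl group at C-5; a methyl group at C-6.
Substituent prefixes are cited in alphabetical order (multiplying prefixes like di-/tri- are ignored for ordering).
Assembling the pieces gives 7-bromo-5-ethyl-6-methyloct-1-yne.

7-bromo-5-ethyl-6-methyloct-1-yne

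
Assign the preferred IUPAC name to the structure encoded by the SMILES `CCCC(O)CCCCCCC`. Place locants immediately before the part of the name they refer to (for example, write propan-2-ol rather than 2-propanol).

The longest chain bearing the –OH group is 11 carbons long (undecane).
The principal characteristic group is an alcohol (–OH), named with the suffix -ol.
The numbering direction is chosen so that numbering from this end puts the hydroxyl group at C-4 rather than C-8.
With this numbering: the hydroxyl at C-4.
The name is undecan-4-ol.

undecan-4-ol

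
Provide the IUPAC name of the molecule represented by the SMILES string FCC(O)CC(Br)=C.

4-bromo-1-fluoropent-4-en-2-ol

The longest carbon chain that includes the –OH group and the multiple bond has 5 carbons, so the parent hydride is pentane.
The principal characteristic group is an alcohol (–OH), named with the suffix -ol.
The chain contains a C=C double bond, so the unsaturation ending is -ene.
Number the chain so that numbering from this end puts the hydroxyl group at C-2 rather than C-4.
This places the hydroxyl at C-2; the double bond between C-4 and C-5; a bromo group at C-4; a fluoro group at C-1.
Prefixes are listed alphabetically: bromo, fluoro.
Putting it together: 4-bromo-1-fluoropent-4-en-2-ol.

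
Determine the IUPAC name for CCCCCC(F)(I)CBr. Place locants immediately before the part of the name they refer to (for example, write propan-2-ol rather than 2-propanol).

1-bromo-2-fluoro-2-iodoheptane

The longest continuous carbon chain has 7 atoms, so the parent hydride is heptane.
Number the chain so that the substituent locant set {1,2,2} is lower than {6,6,7} at the first point of difference.
With this numbering: a bromo group at C-1; a fluoro group at C-2; an iodo group at C-2.
Prefixes are listed alphabetically: bromo, fluoro, iodo.
The name is 1-bromo-2-fluoro-2-iodoheptane.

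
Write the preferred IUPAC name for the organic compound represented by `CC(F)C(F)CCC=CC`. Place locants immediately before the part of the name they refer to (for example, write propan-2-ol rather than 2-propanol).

6,7-difluorooct-2-ene

Counting along the main chain through the multiple bond gives 8 carbons: the parent is octane.
There is one C=C double bond, indicated by the ending -ene.
Number the chain so that numbering from this end puts the double bond at C-2 rather than C-6.
With this numbering: the double bond between C-2 and C-3; fluoro groups at C-6 and C-7.
Assembling the pieces gives 6,7-difluorooct-2-ene.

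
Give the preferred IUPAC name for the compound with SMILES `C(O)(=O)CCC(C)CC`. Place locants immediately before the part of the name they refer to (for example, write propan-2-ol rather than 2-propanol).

The longest carbon chain that includes the –COOH group has 6 carbons, so the parent hydride is hexane.
The principal characteristic group is a carboxylic acid (terminal –COOH), named with the suffix -oic acid.
The numbering direction is chosen so that the carboxylic acid carbon is C-1 by definition.
This places a methyl group at C-4.
The name is 4-methylhexanoic acid.

4-methylhexanoic acid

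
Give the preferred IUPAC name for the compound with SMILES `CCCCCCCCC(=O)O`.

The longest chain bearing the –COOH group is 9 carbons long (nonane).
The principal characteristic group is a carboxylic acid (terminal –COOH), named with the suffix -oic acid.
Number the chain so that the carboxylic acid carbon is C-1 by definition.
Putting it together: nonanoic acid.

nonanoic acid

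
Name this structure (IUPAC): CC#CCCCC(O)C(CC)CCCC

5-ethyldodec-10-yn-6-ol

The longest chain bearing the –OH group and the multiple bond is 12 carbons long (dodecane).
An alcohol (–OH) is the principal characteristic group, giving the suffix -ol.
A C≡C triple bond in the chain gives the infix -yne-.
Choose the numbering such that numbering from this end puts the hydroxyl group at C-6 rather than C-7.
This places the hydroxyl at C-6; the triple bond between C-10 and C-11; an ethyl group at C-5.
The name is 5-ethyldodec-10-yn-6-ol.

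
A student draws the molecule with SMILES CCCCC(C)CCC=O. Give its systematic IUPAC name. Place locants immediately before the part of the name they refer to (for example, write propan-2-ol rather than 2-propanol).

The longest carbon chain that includes the –CHO group has 8 carbons, so the parent hydride is octane.
The principal characteristic group is an aldehyde (terminal –CHO), named with the suffix -al.
Number the chain so that the aldehyde carbon is C-1 by definition.
With this numbering: a methyl group at C-4.
Assembling the pieces gives 4-methyloctanal.

4-methyloctanal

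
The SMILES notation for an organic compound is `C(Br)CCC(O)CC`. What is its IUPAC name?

The longest carbon chain that includes the –OH group has 6 carbons, so the parent hydride is hexane.
The principal characteristic group is an alcohol (–OH), named with the suffix -ol.
The numbering direction is chosen so that numbering from this end puts the hydroxyl group at C-3 rather than C-4.
That gives the hydroxyl at C-3; a bromo group at C-6.
Assembling the pieces gives 6-bromohexan-3-ol.

6-bromohexan-3-ol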